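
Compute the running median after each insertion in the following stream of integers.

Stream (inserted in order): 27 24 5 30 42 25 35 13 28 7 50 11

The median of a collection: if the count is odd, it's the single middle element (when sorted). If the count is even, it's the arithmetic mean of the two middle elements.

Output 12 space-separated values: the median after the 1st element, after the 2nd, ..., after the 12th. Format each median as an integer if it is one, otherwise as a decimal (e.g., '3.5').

Step 1: insert 27 -> lo=[27] (size 1, max 27) hi=[] (size 0) -> median=27
Step 2: insert 24 -> lo=[24] (size 1, max 24) hi=[27] (size 1, min 27) -> median=25.5
Step 3: insert 5 -> lo=[5, 24] (size 2, max 24) hi=[27] (size 1, min 27) -> median=24
Step 4: insert 30 -> lo=[5, 24] (size 2, max 24) hi=[27, 30] (size 2, min 27) -> median=25.5
Step 5: insert 42 -> lo=[5, 24, 27] (size 3, max 27) hi=[30, 42] (size 2, min 30) -> median=27
Step 6: insert 25 -> lo=[5, 24, 25] (size 3, max 25) hi=[27, 30, 42] (size 3, min 27) -> median=26
Step 7: insert 35 -> lo=[5, 24, 25, 27] (size 4, max 27) hi=[30, 35, 42] (size 3, min 30) -> median=27
Step 8: insert 13 -> lo=[5, 13, 24, 25] (size 4, max 25) hi=[27, 30, 35, 42] (size 4, min 27) -> median=26
Step 9: insert 28 -> lo=[5, 13, 24, 25, 27] (size 5, max 27) hi=[28, 30, 35, 42] (size 4, min 28) -> median=27
Step 10: insert 7 -> lo=[5, 7, 13, 24, 25] (size 5, max 25) hi=[27, 28, 30, 35, 42] (size 5, min 27) -> median=26
Step 11: insert 50 -> lo=[5, 7, 13, 24, 25, 27] (size 6, max 27) hi=[28, 30, 35, 42, 50] (size 5, min 28) -> median=27
Step 12: insert 11 -> lo=[5, 7, 11, 13, 24, 25] (size 6, max 25) hi=[27, 28, 30, 35, 42, 50] (size 6, min 27) -> median=26

Answer: 27 25.5 24 25.5 27 26 27 26 27 26 27 26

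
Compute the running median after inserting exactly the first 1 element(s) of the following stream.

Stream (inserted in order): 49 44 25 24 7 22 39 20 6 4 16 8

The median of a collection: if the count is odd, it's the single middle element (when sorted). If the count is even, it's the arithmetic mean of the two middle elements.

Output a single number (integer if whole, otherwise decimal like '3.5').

Answer: 49

Derivation:
Step 1: insert 49 -> lo=[49] (size 1, max 49) hi=[] (size 0) -> median=49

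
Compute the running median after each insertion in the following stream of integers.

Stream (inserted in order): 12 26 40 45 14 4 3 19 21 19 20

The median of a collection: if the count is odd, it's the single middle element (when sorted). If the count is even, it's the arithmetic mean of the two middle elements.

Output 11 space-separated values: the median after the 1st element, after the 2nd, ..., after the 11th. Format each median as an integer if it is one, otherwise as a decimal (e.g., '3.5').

Step 1: insert 12 -> lo=[12] (size 1, max 12) hi=[] (size 0) -> median=12
Step 2: insert 26 -> lo=[12] (size 1, max 12) hi=[26] (size 1, min 26) -> median=19
Step 3: insert 40 -> lo=[12, 26] (size 2, max 26) hi=[40] (size 1, min 40) -> median=26
Step 4: insert 45 -> lo=[12, 26] (size 2, max 26) hi=[40, 45] (size 2, min 40) -> median=33
Step 5: insert 14 -> lo=[12, 14, 26] (size 3, max 26) hi=[40, 45] (size 2, min 40) -> median=26
Step 6: insert 4 -> lo=[4, 12, 14] (size 3, max 14) hi=[26, 40, 45] (size 3, min 26) -> median=20
Step 7: insert 3 -> lo=[3, 4, 12, 14] (size 4, max 14) hi=[26, 40, 45] (size 3, min 26) -> median=14
Step 8: insert 19 -> lo=[3, 4, 12, 14] (size 4, max 14) hi=[19, 26, 40, 45] (size 4, min 19) -> median=16.5
Step 9: insert 21 -> lo=[3, 4, 12, 14, 19] (size 5, max 19) hi=[21, 26, 40, 45] (size 4, min 21) -> median=19
Step 10: insert 19 -> lo=[3, 4, 12, 14, 19] (size 5, max 19) hi=[19, 21, 26, 40, 45] (size 5, min 19) -> median=19
Step 11: insert 20 -> lo=[3, 4, 12, 14, 19, 19] (size 6, max 19) hi=[20, 21, 26, 40, 45] (size 5, min 20) -> median=19

Answer: 12 19 26 33 26 20 14 16.5 19 19 19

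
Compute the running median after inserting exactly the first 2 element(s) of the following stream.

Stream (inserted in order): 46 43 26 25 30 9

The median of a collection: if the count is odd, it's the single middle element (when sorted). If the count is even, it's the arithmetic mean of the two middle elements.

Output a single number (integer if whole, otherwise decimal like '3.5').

Answer: 44.5

Derivation:
Step 1: insert 46 -> lo=[46] (size 1, max 46) hi=[] (size 0) -> median=46
Step 2: insert 43 -> lo=[43] (size 1, max 43) hi=[46] (size 1, min 46) -> median=44.5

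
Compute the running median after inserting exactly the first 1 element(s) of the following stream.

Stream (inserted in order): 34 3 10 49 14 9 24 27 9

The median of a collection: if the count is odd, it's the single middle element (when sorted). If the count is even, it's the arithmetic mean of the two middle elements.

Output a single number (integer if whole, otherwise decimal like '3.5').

Step 1: insert 34 -> lo=[34] (size 1, max 34) hi=[] (size 0) -> median=34

Answer: 34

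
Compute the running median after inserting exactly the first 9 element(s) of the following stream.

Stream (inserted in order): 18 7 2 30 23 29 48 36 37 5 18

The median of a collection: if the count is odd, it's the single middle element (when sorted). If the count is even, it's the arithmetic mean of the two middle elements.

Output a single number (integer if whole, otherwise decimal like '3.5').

Step 1: insert 18 -> lo=[18] (size 1, max 18) hi=[] (size 0) -> median=18
Step 2: insert 7 -> lo=[7] (size 1, max 7) hi=[18] (size 1, min 18) -> median=12.5
Step 3: insert 2 -> lo=[2, 7] (size 2, max 7) hi=[18] (size 1, min 18) -> median=7
Step 4: insert 30 -> lo=[2, 7] (size 2, max 7) hi=[18, 30] (size 2, min 18) -> median=12.5
Step 5: insert 23 -> lo=[2, 7, 18] (size 3, max 18) hi=[23, 30] (size 2, min 23) -> median=18
Step 6: insert 29 -> lo=[2, 7, 18] (size 3, max 18) hi=[23, 29, 30] (size 3, min 23) -> median=20.5
Step 7: insert 48 -> lo=[2, 7, 18, 23] (size 4, max 23) hi=[29, 30, 48] (size 3, min 29) -> median=23
Step 8: insert 36 -> lo=[2, 7, 18, 23] (size 4, max 23) hi=[29, 30, 36, 48] (size 4, min 29) -> median=26
Step 9: insert 37 -> lo=[2, 7, 18, 23, 29] (size 5, max 29) hi=[30, 36, 37, 48] (size 4, min 30) -> median=29

Answer: 29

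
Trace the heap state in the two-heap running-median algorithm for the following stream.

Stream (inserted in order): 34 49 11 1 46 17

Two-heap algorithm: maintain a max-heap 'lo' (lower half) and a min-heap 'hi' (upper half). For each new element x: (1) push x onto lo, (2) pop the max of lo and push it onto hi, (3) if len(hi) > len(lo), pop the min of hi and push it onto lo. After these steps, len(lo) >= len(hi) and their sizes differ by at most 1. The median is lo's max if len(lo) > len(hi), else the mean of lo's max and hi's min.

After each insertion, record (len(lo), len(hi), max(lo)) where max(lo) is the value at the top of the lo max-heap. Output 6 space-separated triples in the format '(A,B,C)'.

Answer: (1,0,34) (1,1,34) (2,1,34) (2,2,11) (3,2,34) (3,3,17)

Derivation:
Step 1: insert 34 -> lo=[34] hi=[] -> (len(lo)=1, len(hi)=0, max(lo)=34)
Step 2: insert 49 -> lo=[34] hi=[49] -> (len(lo)=1, len(hi)=1, max(lo)=34)
Step 3: insert 11 -> lo=[11, 34] hi=[49] -> (len(lo)=2, len(hi)=1, max(lo)=34)
Step 4: insert 1 -> lo=[1, 11] hi=[34, 49] -> (len(lo)=2, len(hi)=2, max(lo)=11)
Step 5: insert 46 -> lo=[1, 11, 34] hi=[46, 49] -> (len(lo)=3, len(hi)=2, max(lo)=34)
Step 6: insert 17 -> lo=[1, 11, 17] hi=[34, 46, 49] -> (len(lo)=3, len(hi)=3, max(lo)=17)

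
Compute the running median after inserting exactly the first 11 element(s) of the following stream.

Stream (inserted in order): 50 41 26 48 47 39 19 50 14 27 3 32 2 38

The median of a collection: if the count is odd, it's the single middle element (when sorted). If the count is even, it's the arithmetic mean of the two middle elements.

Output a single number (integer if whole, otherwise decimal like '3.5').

Answer: 39

Derivation:
Step 1: insert 50 -> lo=[50] (size 1, max 50) hi=[] (size 0) -> median=50
Step 2: insert 41 -> lo=[41] (size 1, max 41) hi=[50] (size 1, min 50) -> median=45.5
Step 3: insert 26 -> lo=[26, 41] (size 2, max 41) hi=[50] (size 1, min 50) -> median=41
Step 4: insert 48 -> lo=[26, 41] (size 2, max 41) hi=[48, 50] (size 2, min 48) -> median=44.5
Step 5: insert 47 -> lo=[26, 41, 47] (size 3, max 47) hi=[48, 50] (size 2, min 48) -> median=47
Step 6: insert 39 -> lo=[26, 39, 41] (size 3, max 41) hi=[47, 48, 50] (size 3, min 47) -> median=44
Step 7: insert 19 -> lo=[19, 26, 39, 41] (size 4, max 41) hi=[47, 48, 50] (size 3, min 47) -> median=41
Step 8: insert 50 -> lo=[19, 26, 39, 41] (size 4, max 41) hi=[47, 48, 50, 50] (size 4, min 47) -> median=44
Step 9: insert 14 -> lo=[14, 19, 26, 39, 41] (size 5, max 41) hi=[47, 48, 50, 50] (size 4, min 47) -> median=41
Step 10: insert 27 -> lo=[14, 19, 26, 27, 39] (size 5, max 39) hi=[41, 47, 48, 50, 50] (size 5, min 41) -> median=40
Step 11: insert 3 -> lo=[3, 14, 19, 26, 27, 39] (size 6, max 39) hi=[41, 47, 48, 50, 50] (size 5, min 41) -> median=39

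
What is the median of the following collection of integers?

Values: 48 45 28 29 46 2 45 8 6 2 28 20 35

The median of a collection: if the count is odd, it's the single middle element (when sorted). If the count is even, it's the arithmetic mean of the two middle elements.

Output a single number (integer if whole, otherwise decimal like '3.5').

Answer: 28

Derivation:
Step 1: insert 48 -> lo=[48] (size 1, max 48) hi=[] (size 0) -> median=48
Step 2: insert 45 -> lo=[45] (size 1, max 45) hi=[48] (size 1, min 48) -> median=46.5
Step 3: insert 28 -> lo=[28, 45] (size 2, max 45) hi=[48] (size 1, min 48) -> median=45
Step 4: insert 29 -> lo=[28, 29] (size 2, max 29) hi=[45, 48] (size 2, min 45) -> median=37
Step 5: insert 46 -> lo=[28, 29, 45] (size 3, max 45) hi=[46, 48] (size 2, min 46) -> median=45
Step 6: insert 2 -> lo=[2, 28, 29] (size 3, max 29) hi=[45, 46, 48] (size 3, min 45) -> median=37
Step 7: insert 45 -> lo=[2, 28, 29, 45] (size 4, max 45) hi=[45, 46, 48] (size 3, min 45) -> median=45
Step 8: insert 8 -> lo=[2, 8, 28, 29] (size 4, max 29) hi=[45, 45, 46, 48] (size 4, min 45) -> median=37
Step 9: insert 6 -> lo=[2, 6, 8, 28, 29] (size 5, max 29) hi=[45, 45, 46, 48] (size 4, min 45) -> median=29
Step 10: insert 2 -> lo=[2, 2, 6, 8, 28] (size 5, max 28) hi=[29, 45, 45, 46, 48] (size 5, min 29) -> median=28.5
Step 11: insert 28 -> lo=[2, 2, 6, 8, 28, 28] (size 6, max 28) hi=[29, 45, 45, 46, 48] (size 5, min 29) -> median=28
Step 12: insert 20 -> lo=[2, 2, 6, 8, 20, 28] (size 6, max 28) hi=[28, 29, 45, 45, 46, 48] (size 6, min 28) -> median=28
Step 13: insert 35 -> lo=[2, 2, 6, 8, 20, 28, 28] (size 7, max 28) hi=[29, 35, 45, 45, 46, 48] (size 6, min 29) -> median=28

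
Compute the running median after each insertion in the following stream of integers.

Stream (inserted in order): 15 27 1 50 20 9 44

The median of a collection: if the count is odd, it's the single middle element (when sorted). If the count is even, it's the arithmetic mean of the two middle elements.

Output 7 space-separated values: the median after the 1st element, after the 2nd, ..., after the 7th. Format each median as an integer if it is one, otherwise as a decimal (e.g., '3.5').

Answer: 15 21 15 21 20 17.5 20

Derivation:
Step 1: insert 15 -> lo=[15] (size 1, max 15) hi=[] (size 0) -> median=15
Step 2: insert 27 -> lo=[15] (size 1, max 15) hi=[27] (size 1, min 27) -> median=21
Step 3: insert 1 -> lo=[1, 15] (size 2, max 15) hi=[27] (size 1, min 27) -> median=15
Step 4: insert 50 -> lo=[1, 15] (size 2, max 15) hi=[27, 50] (size 2, min 27) -> median=21
Step 5: insert 20 -> lo=[1, 15, 20] (size 3, max 20) hi=[27, 50] (size 2, min 27) -> median=20
Step 6: insert 9 -> lo=[1, 9, 15] (size 3, max 15) hi=[20, 27, 50] (size 3, min 20) -> median=17.5
Step 7: insert 44 -> lo=[1, 9, 15, 20] (size 4, max 20) hi=[27, 44, 50] (size 3, min 27) -> median=20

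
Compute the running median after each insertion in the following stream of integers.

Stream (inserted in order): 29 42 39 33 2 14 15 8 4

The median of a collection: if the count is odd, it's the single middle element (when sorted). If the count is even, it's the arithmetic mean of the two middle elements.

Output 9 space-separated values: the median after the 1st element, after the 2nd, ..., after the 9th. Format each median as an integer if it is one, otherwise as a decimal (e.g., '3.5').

Answer: 29 35.5 39 36 33 31 29 22 15

Derivation:
Step 1: insert 29 -> lo=[29] (size 1, max 29) hi=[] (size 0) -> median=29
Step 2: insert 42 -> lo=[29] (size 1, max 29) hi=[42] (size 1, min 42) -> median=35.5
Step 3: insert 39 -> lo=[29, 39] (size 2, max 39) hi=[42] (size 1, min 42) -> median=39
Step 4: insert 33 -> lo=[29, 33] (size 2, max 33) hi=[39, 42] (size 2, min 39) -> median=36
Step 5: insert 2 -> lo=[2, 29, 33] (size 3, max 33) hi=[39, 42] (size 2, min 39) -> median=33
Step 6: insert 14 -> lo=[2, 14, 29] (size 3, max 29) hi=[33, 39, 42] (size 3, min 33) -> median=31
Step 7: insert 15 -> lo=[2, 14, 15, 29] (size 4, max 29) hi=[33, 39, 42] (size 3, min 33) -> median=29
Step 8: insert 8 -> lo=[2, 8, 14, 15] (size 4, max 15) hi=[29, 33, 39, 42] (size 4, min 29) -> median=22
Step 9: insert 4 -> lo=[2, 4, 8, 14, 15] (size 5, max 15) hi=[29, 33, 39, 42] (size 4, min 29) -> median=15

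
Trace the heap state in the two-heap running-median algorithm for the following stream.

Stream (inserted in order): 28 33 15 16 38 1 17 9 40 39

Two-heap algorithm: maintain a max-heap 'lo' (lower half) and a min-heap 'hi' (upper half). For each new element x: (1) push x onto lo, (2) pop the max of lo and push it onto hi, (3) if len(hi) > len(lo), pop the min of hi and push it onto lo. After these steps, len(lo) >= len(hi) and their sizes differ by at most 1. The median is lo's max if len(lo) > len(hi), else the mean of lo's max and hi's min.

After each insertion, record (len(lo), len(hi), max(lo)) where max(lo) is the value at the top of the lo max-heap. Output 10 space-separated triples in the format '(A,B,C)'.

Answer: (1,0,28) (1,1,28) (2,1,28) (2,2,16) (3,2,28) (3,3,16) (4,3,17) (4,4,16) (5,4,17) (5,5,17)

Derivation:
Step 1: insert 28 -> lo=[28] hi=[] -> (len(lo)=1, len(hi)=0, max(lo)=28)
Step 2: insert 33 -> lo=[28] hi=[33] -> (len(lo)=1, len(hi)=1, max(lo)=28)
Step 3: insert 15 -> lo=[15, 28] hi=[33] -> (len(lo)=2, len(hi)=1, max(lo)=28)
Step 4: insert 16 -> lo=[15, 16] hi=[28, 33] -> (len(lo)=2, len(hi)=2, max(lo)=16)
Step 5: insert 38 -> lo=[15, 16, 28] hi=[33, 38] -> (len(lo)=3, len(hi)=2, max(lo)=28)
Step 6: insert 1 -> lo=[1, 15, 16] hi=[28, 33, 38] -> (len(lo)=3, len(hi)=3, max(lo)=16)
Step 7: insert 17 -> lo=[1, 15, 16, 17] hi=[28, 33, 38] -> (len(lo)=4, len(hi)=3, max(lo)=17)
Step 8: insert 9 -> lo=[1, 9, 15, 16] hi=[17, 28, 33, 38] -> (len(lo)=4, len(hi)=4, max(lo)=16)
Step 9: insert 40 -> lo=[1, 9, 15, 16, 17] hi=[28, 33, 38, 40] -> (len(lo)=5, len(hi)=4, max(lo)=17)
Step 10: insert 39 -> lo=[1, 9, 15, 16, 17] hi=[28, 33, 38, 39, 40] -> (len(lo)=5, len(hi)=5, max(lo)=17)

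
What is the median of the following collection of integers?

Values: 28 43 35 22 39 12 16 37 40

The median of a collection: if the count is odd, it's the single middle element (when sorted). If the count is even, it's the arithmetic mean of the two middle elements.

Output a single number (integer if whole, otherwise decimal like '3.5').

Answer: 35

Derivation:
Step 1: insert 28 -> lo=[28] (size 1, max 28) hi=[] (size 0) -> median=28
Step 2: insert 43 -> lo=[28] (size 1, max 28) hi=[43] (size 1, min 43) -> median=35.5
Step 3: insert 35 -> lo=[28, 35] (size 2, max 35) hi=[43] (size 1, min 43) -> median=35
Step 4: insert 22 -> lo=[22, 28] (size 2, max 28) hi=[35, 43] (size 2, min 35) -> median=31.5
Step 5: insert 39 -> lo=[22, 28, 35] (size 3, max 35) hi=[39, 43] (size 2, min 39) -> median=35
Step 6: insert 12 -> lo=[12, 22, 28] (size 3, max 28) hi=[35, 39, 43] (size 3, min 35) -> median=31.5
Step 7: insert 16 -> lo=[12, 16, 22, 28] (size 4, max 28) hi=[35, 39, 43] (size 3, min 35) -> median=28
Step 8: insert 37 -> lo=[12, 16, 22, 28] (size 4, max 28) hi=[35, 37, 39, 43] (size 4, min 35) -> median=31.5
Step 9: insert 40 -> lo=[12, 16, 22, 28, 35] (size 5, max 35) hi=[37, 39, 40, 43] (size 4, min 37) -> median=35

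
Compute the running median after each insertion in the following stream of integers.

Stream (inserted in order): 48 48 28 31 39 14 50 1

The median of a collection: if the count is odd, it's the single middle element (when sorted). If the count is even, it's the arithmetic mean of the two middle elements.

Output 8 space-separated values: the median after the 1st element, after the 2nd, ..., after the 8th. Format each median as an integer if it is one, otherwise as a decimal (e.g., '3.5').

Step 1: insert 48 -> lo=[48] (size 1, max 48) hi=[] (size 0) -> median=48
Step 2: insert 48 -> lo=[48] (size 1, max 48) hi=[48] (size 1, min 48) -> median=48
Step 3: insert 28 -> lo=[28, 48] (size 2, max 48) hi=[48] (size 1, min 48) -> median=48
Step 4: insert 31 -> lo=[28, 31] (size 2, max 31) hi=[48, 48] (size 2, min 48) -> median=39.5
Step 5: insert 39 -> lo=[28, 31, 39] (size 3, max 39) hi=[48, 48] (size 2, min 48) -> median=39
Step 6: insert 14 -> lo=[14, 28, 31] (size 3, max 31) hi=[39, 48, 48] (size 3, min 39) -> median=35
Step 7: insert 50 -> lo=[14, 28, 31, 39] (size 4, max 39) hi=[48, 48, 50] (size 3, min 48) -> median=39
Step 8: insert 1 -> lo=[1, 14, 28, 31] (size 4, max 31) hi=[39, 48, 48, 50] (size 4, min 39) -> median=35

Answer: 48 48 48 39.5 39 35 39 35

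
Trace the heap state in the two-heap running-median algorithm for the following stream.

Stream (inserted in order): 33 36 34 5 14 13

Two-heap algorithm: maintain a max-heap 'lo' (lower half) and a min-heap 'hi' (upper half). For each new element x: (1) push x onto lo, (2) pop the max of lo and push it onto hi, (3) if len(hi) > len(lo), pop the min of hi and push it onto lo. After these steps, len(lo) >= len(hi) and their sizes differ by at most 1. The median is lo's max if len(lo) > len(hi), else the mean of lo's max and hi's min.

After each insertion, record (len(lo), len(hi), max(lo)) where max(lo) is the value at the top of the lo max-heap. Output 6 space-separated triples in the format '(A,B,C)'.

Answer: (1,0,33) (1,1,33) (2,1,34) (2,2,33) (3,2,33) (3,3,14)

Derivation:
Step 1: insert 33 -> lo=[33] hi=[] -> (len(lo)=1, len(hi)=0, max(lo)=33)
Step 2: insert 36 -> lo=[33] hi=[36] -> (len(lo)=1, len(hi)=1, max(lo)=33)
Step 3: insert 34 -> lo=[33, 34] hi=[36] -> (len(lo)=2, len(hi)=1, max(lo)=34)
Step 4: insert 5 -> lo=[5, 33] hi=[34, 36] -> (len(lo)=2, len(hi)=2, max(lo)=33)
Step 5: insert 14 -> lo=[5, 14, 33] hi=[34, 36] -> (len(lo)=3, len(hi)=2, max(lo)=33)
Step 6: insert 13 -> lo=[5, 13, 14] hi=[33, 34, 36] -> (len(lo)=3, len(hi)=3, max(lo)=14)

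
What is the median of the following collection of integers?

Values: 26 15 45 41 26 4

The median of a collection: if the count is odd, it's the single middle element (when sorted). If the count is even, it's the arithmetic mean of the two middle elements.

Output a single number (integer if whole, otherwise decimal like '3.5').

Answer: 26

Derivation:
Step 1: insert 26 -> lo=[26] (size 1, max 26) hi=[] (size 0) -> median=26
Step 2: insert 15 -> lo=[15] (size 1, max 15) hi=[26] (size 1, min 26) -> median=20.5
Step 3: insert 45 -> lo=[15, 26] (size 2, max 26) hi=[45] (size 1, min 45) -> median=26
Step 4: insert 41 -> lo=[15, 26] (size 2, max 26) hi=[41, 45] (size 2, min 41) -> median=33.5
Step 5: insert 26 -> lo=[15, 26, 26] (size 3, max 26) hi=[41, 45] (size 2, min 41) -> median=26
Step 6: insert 4 -> lo=[4, 15, 26] (size 3, max 26) hi=[26, 41, 45] (size 3, min 26) -> median=26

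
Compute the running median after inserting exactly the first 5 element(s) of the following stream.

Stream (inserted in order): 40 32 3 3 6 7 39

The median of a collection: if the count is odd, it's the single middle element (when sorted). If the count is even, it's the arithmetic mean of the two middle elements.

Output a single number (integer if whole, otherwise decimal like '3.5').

Step 1: insert 40 -> lo=[40] (size 1, max 40) hi=[] (size 0) -> median=40
Step 2: insert 32 -> lo=[32] (size 1, max 32) hi=[40] (size 1, min 40) -> median=36
Step 3: insert 3 -> lo=[3, 32] (size 2, max 32) hi=[40] (size 1, min 40) -> median=32
Step 4: insert 3 -> lo=[3, 3] (size 2, max 3) hi=[32, 40] (size 2, min 32) -> median=17.5
Step 5: insert 6 -> lo=[3, 3, 6] (size 3, max 6) hi=[32, 40] (size 2, min 32) -> median=6

Answer: 6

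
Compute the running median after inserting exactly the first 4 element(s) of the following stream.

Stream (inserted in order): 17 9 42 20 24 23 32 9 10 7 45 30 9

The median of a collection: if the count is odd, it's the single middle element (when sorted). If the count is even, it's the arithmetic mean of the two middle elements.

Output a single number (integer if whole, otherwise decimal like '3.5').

Step 1: insert 17 -> lo=[17] (size 1, max 17) hi=[] (size 0) -> median=17
Step 2: insert 9 -> lo=[9] (size 1, max 9) hi=[17] (size 1, min 17) -> median=13
Step 3: insert 42 -> lo=[9, 17] (size 2, max 17) hi=[42] (size 1, min 42) -> median=17
Step 4: insert 20 -> lo=[9, 17] (size 2, max 17) hi=[20, 42] (size 2, min 20) -> median=18.5

Answer: 18.5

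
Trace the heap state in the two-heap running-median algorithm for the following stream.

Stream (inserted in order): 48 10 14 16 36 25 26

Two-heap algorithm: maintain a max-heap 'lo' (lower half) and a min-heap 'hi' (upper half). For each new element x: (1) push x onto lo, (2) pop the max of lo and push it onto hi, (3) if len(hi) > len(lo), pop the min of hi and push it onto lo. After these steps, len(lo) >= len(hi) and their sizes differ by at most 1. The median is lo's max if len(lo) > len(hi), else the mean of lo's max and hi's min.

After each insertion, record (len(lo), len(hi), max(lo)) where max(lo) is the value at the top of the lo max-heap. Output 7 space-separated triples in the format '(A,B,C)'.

Answer: (1,0,48) (1,1,10) (2,1,14) (2,2,14) (3,2,16) (3,3,16) (4,3,25)

Derivation:
Step 1: insert 48 -> lo=[48] hi=[] -> (len(lo)=1, len(hi)=0, max(lo)=48)
Step 2: insert 10 -> lo=[10] hi=[48] -> (len(lo)=1, len(hi)=1, max(lo)=10)
Step 3: insert 14 -> lo=[10, 14] hi=[48] -> (len(lo)=2, len(hi)=1, max(lo)=14)
Step 4: insert 16 -> lo=[10, 14] hi=[16, 48] -> (len(lo)=2, len(hi)=2, max(lo)=14)
Step 5: insert 36 -> lo=[10, 14, 16] hi=[36, 48] -> (len(lo)=3, len(hi)=2, max(lo)=16)
Step 6: insert 25 -> lo=[10, 14, 16] hi=[25, 36, 48] -> (len(lo)=3, len(hi)=3, max(lo)=16)
Step 7: insert 26 -> lo=[10, 14, 16, 25] hi=[26, 36, 48] -> (len(lo)=4, len(hi)=3, max(lo)=25)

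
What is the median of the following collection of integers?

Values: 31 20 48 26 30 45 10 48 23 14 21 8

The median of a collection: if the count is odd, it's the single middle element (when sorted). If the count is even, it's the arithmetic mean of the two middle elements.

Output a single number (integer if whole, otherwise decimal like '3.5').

Answer: 24.5

Derivation:
Step 1: insert 31 -> lo=[31] (size 1, max 31) hi=[] (size 0) -> median=31
Step 2: insert 20 -> lo=[20] (size 1, max 20) hi=[31] (size 1, min 31) -> median=25.5
Step 3: insert 48 -> lo=[20, 31] (size 2, max 31) hi=[48] (size 1, min 48) -> median=31
Step 4: insert 26 -> lo=[20, 26] (size 2, max 26) hi=[31, 48] (size 2, min 31) -> median=28.5
Step 5: insert 30 -> lo=[20, 26, 30] (size 3, max 30) hi=[31, 48] (size 2, min 31) -> median=30
Step 6: insert 45 -> lo=[20, 26, 30] (size 3, max 30) hi=[31, 45, 48] (size 3, min 31) -> median=30.5
Step 7: insert 10 -> lo=[10, 20, 26, 30] (size 4, max 30) hi=[31, 45, 48] (size 3, min 31) -> median=30
Step 8: insert 48 -> lo=[10, 20, 26, 30] (size 4, max 30) hi=[31, 45, 48, 48] (size 4, min 31) -> median=30.5
Step 9: insert 23 -> lo=[10, 20, 23, 26, 30] (size 5, max 30) hi=[31, 45, 48, 48] (size 4, min 31) -> median=30
Step 10: insert 14 -> lo=[10, 14, 20, 23, 26] (size 5, max 26) hi=[30, 31, 45, 48, 48] (size 5, min 30) -> median=28
Step 11: insert 21 -> lo=[10, 14, 20, 21, 23, 26] (size 6, max 26) hi=[30, 31, 45, 48, 48] (size 5, min 30) -> median=26
Step 12: insert 8 -> lo=[8, 10, 14, 20, 21, 23] (size 6, max 23) hi=[26, 30, 31, 45, 48, 48] (size 6, min 26) -> median=24.5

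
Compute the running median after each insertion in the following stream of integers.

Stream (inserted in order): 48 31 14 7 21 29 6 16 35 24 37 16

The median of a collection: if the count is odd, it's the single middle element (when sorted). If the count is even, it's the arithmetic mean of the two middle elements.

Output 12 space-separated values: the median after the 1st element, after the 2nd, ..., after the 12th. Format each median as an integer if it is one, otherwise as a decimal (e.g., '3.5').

Answer: 48 39.5 31 22.5 21 25 21 18.5 21 22.5 24 22.5

Derivation:
Step 1: insert 48 -> lo=[48] (size 1, max 48) hi=[] (size 0) -> median=48
Step 2: insert 31 -> lo=[31] (size 1, max 31) hi=[48] (size 1, min 48) -> median=39.5
Step 3: insert 14 -> lo=[14, 31] (size 2, max 31) hi=[48] (size 1, min 48) -> median=31
Step 4: insert 7 -> lo=[7, 14] (size 2, max 14) hi=[31, 48] (size 2, min 31) -> median=22.5
Step 5: insert 21 -> lo=[7, 14, 21] (size 3, max 21) hi=[31, 48] (size 2, min 31) -> median=21
Step 6: insert 29 -> lo=[7, 14, 21] (size 3, max 21) hi=[29, 31, 48] (size 3, min 29) -> median=25
Step 7: insert 6 -> lo=[6, 7, 14, 21] (size 4, max 21) hi=[29, 31, 48] (size 3, min 29) -> median=21
Step 8: insert 16 -> lo=[6, 7, 14, 16] (size 4, max 16) hi=[21, 29, 31, 48] (size 4, min 21) -> median=18.5
Step 9: insert 35 -> lo=[6, 7, 14, 16, 21] (size 5, max 21) hi=[29, 31, 35, 48] (size 4, min 29) -> median=21
Step 10: insert 24 -> lo=[6, 7, 14, 16, 21] (size 5, max 21) hi=[24, 29, 31, 35, 48] (size 5, min 24) -> median=22.5
Step 11: insert 37 -> lo=[6, 7, 14, 16, 21, 24] (size 6, max 24) hi=[29, 31, 35, 37, 48] (size 5, min 29) -> median=24
Step 12: insert 16 -> lo=[6, 7, 14, 16, 16, 21] (size 6, max 21) hi=[24, 29, 31, 35, 37, 48] (size 6, min 24) -> median=22.5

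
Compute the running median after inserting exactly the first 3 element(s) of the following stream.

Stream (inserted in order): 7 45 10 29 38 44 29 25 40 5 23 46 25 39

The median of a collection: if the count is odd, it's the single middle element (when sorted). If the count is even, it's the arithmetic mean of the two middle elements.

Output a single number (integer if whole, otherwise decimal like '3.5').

Answer: 10

Derivation:
Step 1: insert 7 -> lo=[7] (size 1, max 7) hi=[] (size 0) -> median=7
Step 2: insert 45 -> lo=[7] (size 1, max 7) hi=[45] (size 1, min 45) -> median=26
Step 3: insert 10 -> lo=[7, 10] (size 2, max 10) hi=[45] (size 1, min 45) -> median=10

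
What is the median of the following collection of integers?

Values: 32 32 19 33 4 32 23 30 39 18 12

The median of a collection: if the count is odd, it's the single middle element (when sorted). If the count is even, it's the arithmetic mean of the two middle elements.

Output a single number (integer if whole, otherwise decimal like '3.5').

Answer: 30

Derivation:
Step 1: insert 32 -> lo=[32] (size 1, max 32) hi=[] (size 0) -> median=32
Step 2: insert 32 -> lo=[32] (size 1, max 32) hi=[32] (size 1, min 32) -> median=32
Step 3: insert 19 -> lo=[19, 32] (size 2, max 32) hi=[32] (size 1, min 32) -> median=32
Step 4: insert 33 -> lo=[19, 32] (size 2, max 32) hi=[32, 33] (size 2, min 32) -> median=32
Step 5: insert 4 -> lo=[4, 19, 32] (size 3, max 32) hi=[32, 33] (size 2, min 32) -> median=32
Step 6: insert 32 -> lo=[4, 19, 32] (size 3, max 32) hi=[32, 32, 33] (size 3, min 32) -> median=32
Step 7: insert 23 -> lo=[4, 19, 23, 32] (size 4, max 32) hi=[32, 32, 33] (size 3, min 32) -> median=32
Step 8: insert 30 -> lo=[4, 19, 23, 30] (size 4, max 30) hi=[32, 32, 32, 33] (size 4, min 32) -> median=31
Step 9: insert 39 -> lo=[4, 19, 23, 30, 32] (size 5, max 32) hi=[32, 32, 33, 39] (size 4, min 32) -> median=32
Step 10: insert 18 -> lo=[4, 18, 19, 23, 30] (size 5, max 30) hi=[32, 32, 32, 33, 39] (size 5, min 32) -> median=31
Step 11: insert 12 -> lo=[4, 12, 18, 19, 23, 30] (size 6, max 30) hi=[32, 32, 32, 33, 39] (size 5, min 32) -> median=30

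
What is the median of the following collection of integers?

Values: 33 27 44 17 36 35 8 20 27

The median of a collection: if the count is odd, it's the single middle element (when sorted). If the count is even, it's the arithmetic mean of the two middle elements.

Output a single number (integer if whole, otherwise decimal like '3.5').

Step 1: insert 33 -> lo=[33] (size 1, max 33) hi=[] (size 0) -> median=33
Step 2: insert 27 -> lo=[27] (size 1, max 27) hi=[33] (size 1, min 33) -> median=30
Step 3: insert 44 -> lo=[27, 33] (size 2, max 33) hi=[44] (size 1, min 44) -> median=33
Step 4: insert 17 -> lo=[17, 27] (size 2, max 27) hi=[33, 44] (size 2, min 33) -> median=30
Step 5: insert 36 -> lo=[17, 27, 33] (size 3, max 33) hi=[36, 44] (size 2, min 36) -> median=33
Step 6: insert 35 -> lo=[17, 27, 33] (size 3, max 33) hi=[35, 36, 44] (size 3, min 35) -> median=34
Step 7: insert 8 -> lo=[8, 17, 27, 33] (size 4, max 33) hi=[35, 36, 44] (size 3, min 35) -> median=33
Step 8: insert 20 -> lo=[8, 17, 20, 27] (size 4, max 27) hi=[33, 35, 36, 44] (size 4, min 33) -> median=30
Step 9: insert 27 -> lo=[8, 17, 20, 27, 27] (size 5, max 27) hi=[33, 35, 36, 44] (size 4, min 33) -> median=27

Answer: 27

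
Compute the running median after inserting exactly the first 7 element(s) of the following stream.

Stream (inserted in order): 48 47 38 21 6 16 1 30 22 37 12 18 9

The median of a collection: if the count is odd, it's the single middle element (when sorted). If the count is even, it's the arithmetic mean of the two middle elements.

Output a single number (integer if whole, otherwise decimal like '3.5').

Answer: 21

Derivation:
Step 1: insert 48 -> lo=[48] (size 1, max 48) hi=[] (size 0) -> median=48
Step 2: insert 47 -> lo=[47] (size 1, max 47) hi=[48] (size 1, min 48) -> median=47.5
Step 3: insert 38 -> lo=[38, 47] (size 2, max 47) hi=[48] (size 1, min 48) -> median=47
Step 4: insert 21 -> lo=[21, 38] (size 2, max 38) hi=[47, 48] (size 2, min 47) -> median=42.5
Step 5: insert 6 -> lo=[6, 21, 38] (size 3, max 38) hi=[47, 48] (size 2, min 47) -> median=38
Step 6: insert 16 -> lo=[6, 16, 21] (size 3, max 21) hi=[38, 47, 48] (size 3, min 38) -> median=29.5
Step 7: insert 1 -> lo=[1, 6, 16, 21] (size 4, max 21) hi=[38, 47, 48] (size 3, min 38) -> median=21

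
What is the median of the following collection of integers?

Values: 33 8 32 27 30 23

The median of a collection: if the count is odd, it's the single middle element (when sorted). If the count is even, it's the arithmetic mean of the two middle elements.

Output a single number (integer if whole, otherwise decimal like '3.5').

Step 1: insert 33 -> lo=[33] (size 1, max 33) hi=[] (size 0) -> median=33
Step 2: insert 8 -> lo=[8] (size 1, max 8) hi=[33] (size 1, min 33) -> median=20.5
Step 3: insert 32 -> lo=[8, 32] (size 2, max 32) hi=[33] (size 1, min 33) -> median=32
Step 4: insert 27 -> lo=[8, 27] (size 2, max 27) hi=[32, 33] (size 2, min 32) -> median=29.5
Step 5: insert 30 -> lo=[8, 27, 30] (size 3, max 30) hi=[32, 33] (size 2, min 32) -> median=30
Step 6: insert 23 -> lo=[8, 23, 27] (size 3, max 27) hi=[30, 32, 33] (size 3, min 30) -> median=28.5

Answer: 28.5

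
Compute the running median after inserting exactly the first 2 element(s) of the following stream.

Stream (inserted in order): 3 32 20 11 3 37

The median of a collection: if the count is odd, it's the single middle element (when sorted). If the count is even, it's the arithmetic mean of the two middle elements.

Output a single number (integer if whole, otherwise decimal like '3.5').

Answer: 17.5

Derivation:
Step 1: insert 3 -> lo=[3] (size 1, max 3) hi=[] (size 0) -> median=3
Step 2: insert 32 -> lo=[3] (size 1, max 3) hi=[32] (size 1, min 32) -> median=17.5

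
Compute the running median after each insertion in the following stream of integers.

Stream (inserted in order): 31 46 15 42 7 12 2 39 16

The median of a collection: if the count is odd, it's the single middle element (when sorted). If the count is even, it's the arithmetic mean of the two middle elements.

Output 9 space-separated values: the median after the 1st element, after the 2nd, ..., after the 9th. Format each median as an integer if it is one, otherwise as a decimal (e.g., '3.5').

Step 1: insert 31 -> lo=[31] (size 1, max 31) hi=[] (size 0) -> median=31
Step 2: insert 46 -> lo=[31] (size 1, max 31) hi=[46] (size 1, min 46) -> median=38.5
Step 3: insert 15 -> lo=[15, 31] (size 2, max 31) hi=[46] (size 1, min 46) -> median=31
Step 4: insert 42 -> lo=[15, 31] (size 2, max 31) hi=[42, 46] (size 2, min 42) -> median=36.5
Step 5: insert 7 -> lo=[7, 15, 31] (size 3, max 31) hi=[42, 46] (size 2, min 42) -> median=31
Step 6: insert 12 -> lo=[7, 12, 15] (size 3, max 15) hi=[31, 42, 46] (size 3, min 31) -> median=23
Step 7: insert 2 -> lo=[2, 7, 12, 15] (size 4, max 15) hi=[31, 42, 46] (size 3, min 31) -> median=15
Step 8: insert 39 -> lo=[2, 7, 12, 15] (size 4, max 15) hi=[31, 39, 42, 46] (size 4, min 31) -> median=23
Step 9: insert 16 -> lo=[2, 7, 12, 15, 16] (size 5, max 16) hi=[31, 39, 42, 46] (size 4, min 31) -> median=16

Answer: 31 38.5 31 36.5 31 23 15 23 16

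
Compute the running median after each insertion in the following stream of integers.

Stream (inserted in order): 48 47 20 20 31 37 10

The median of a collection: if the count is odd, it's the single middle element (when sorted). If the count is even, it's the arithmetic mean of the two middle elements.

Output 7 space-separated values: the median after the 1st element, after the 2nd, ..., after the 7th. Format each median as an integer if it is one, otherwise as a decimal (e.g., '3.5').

Step 1: insert 48 -> lo=[48] (size 1, max 48) hi=[] (size 0) -> median=48
Step 2: insert 47 -> lo=[47] (size 1, max 47) hi=[48] (size 1, min 48) -> median=47.5
Step 3: insert 20 -> lo=[20, 47] (size 2, max 47) hi=[48] (size 1, min 48) -> median=47
Step 4: insert 20 -> lo=[20, 20] (size 2, max 20) hi=[47, 48] (size 2, min 47) -> median=33.5
Step 5: insert 31 -> lo=[20, 20, 31] (size 3, max 31) hi=[47, 48] (size 2, min 47) -> median=31
Step 6: insert 37 -> lo=[20, 20, 31] (size 3, max 31) hi=[37, 47, 48] (size 3, min 37) -> median=34
Step 7: insert 10 -> lo=[10, 20, 20, 31] (size 4, max 31) hi=[37, 47, 48] (size 3, min 37) -> median=31

Answer: 48 47.5 47 33.5 31 34 31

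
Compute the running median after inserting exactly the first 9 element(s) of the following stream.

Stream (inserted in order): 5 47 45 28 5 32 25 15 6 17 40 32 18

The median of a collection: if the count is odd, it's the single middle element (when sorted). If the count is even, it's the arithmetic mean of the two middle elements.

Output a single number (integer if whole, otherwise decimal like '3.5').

Step 1: insert 5 -> lo=[5] (size 1, max 5) hi=[] (size 0) -> median=5
Step 2: insert 47 -> lo=[5] (size 1, max 5) hi=[47] (size 1, min 47) -> median=26
Step 3: insert 45 -> lo=[5, 45] (size 2, max 45) hi=[47] (size 1, min 47) -> median=45
Step 4: insert 28 -> lo=[5, 28] (size 2, max 28) hi=[45, 47] (size 2, min 45) -> median=36.5
Step 5: insert 5 -> lo=[5, 5, 28] (size 3, max 28) hi=[45, 47] (size 2, min 45) -> median=28
Step 6: insert 32 -> lo=[5, 5, 28] (size 3, max 28) hi=[32, 45, 47] (size 3, min 32) -> median=30
Step 7: insert 25 -> lo=[5, 5, 25, 28] (size 4, max 28) hi=[32, 45, 47] (size 3, min 32) -> median=28
Step 8: insert 15 -> lo=[5, 5, 15, 25] (size 4, max 25) hi=[28, 32, 45, 47] (size 4, min 28) -> median=26.5
Step 9: insert 6 -> lo=[5, 5, 6, 15, 25] (size 5, max 25) hi=[28, 32, 45, 47] (size 4, min 28) -> median=25

Answer: 25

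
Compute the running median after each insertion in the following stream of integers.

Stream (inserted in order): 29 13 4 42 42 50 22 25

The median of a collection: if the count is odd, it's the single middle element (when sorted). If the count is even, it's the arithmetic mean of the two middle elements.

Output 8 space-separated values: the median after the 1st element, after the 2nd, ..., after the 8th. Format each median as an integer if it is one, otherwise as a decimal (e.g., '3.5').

Step 1: insert 29 -> lo=[29] (size 1, max 29) hi=[] (size 0) -> median=29
Step 2: insert 13 -> lo=[13] (size 1, max 13) hi=[29] (size 1, min 29) -> median=21
Step 3: insert 4 -> lo=[4, 13] (size 2, max 13) hi=[29] (size 1, min 29) -> median=13
Step 4: insert 42 -> lo=[4, 13] (size 2, max 13) hi=[29, 42] (size 2, min 29) -> median=21
Step 5: insert 42 -> lo=[4, 13, 29] (size 3, max 29) hi=[42, 42] (size 2, min 42) -> median=29
Step 6: insert 50 -> lo=[4, 13, 29] (size 3, max 29) hi=[42, 42, 50] (size 3, min 42) -> median=35.5
Step 7: insert 22 -> lo=[4, 13, 22, 29] (size 4, max 29) hi=[42, 42, 50] (size 3, min 42) -> median=29
Step 8: insert 25 -> lo=[4, 13, 22, 25] (size 4, max 25) hi=[29, 42, 42, 50] (size 4, min 29) -> median=27

Answer: 29 21 13 21 29 35.5 29 27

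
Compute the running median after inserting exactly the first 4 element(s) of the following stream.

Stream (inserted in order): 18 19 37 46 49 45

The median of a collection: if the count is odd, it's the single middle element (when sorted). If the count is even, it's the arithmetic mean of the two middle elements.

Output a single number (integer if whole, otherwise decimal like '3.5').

Answer: 28

Derivation:
Step 1: insert 18 -> lo=[18] (size 1, max 18) hi=[] (size 0) -> median=18
Step 2: insert 19 -> lo=[18] (size 1, max 18) hi=[19] (size 1, min 19) -> median=18.5
Step 3: insert 37 -> lo=[18, 19] (size 2, max 19) hi=[37] (size 1, min 37) -> median=19
Step 4: insert 46 -> lo=[18, 19] (size 2, max 19) hi=[37, 46] (size 2, min 37) -> median=28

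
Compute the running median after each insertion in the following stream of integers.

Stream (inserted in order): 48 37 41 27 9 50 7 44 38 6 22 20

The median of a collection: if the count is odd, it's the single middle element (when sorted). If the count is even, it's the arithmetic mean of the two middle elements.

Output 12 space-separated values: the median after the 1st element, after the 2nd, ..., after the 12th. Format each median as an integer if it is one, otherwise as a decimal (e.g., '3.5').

Step 1: insert 48 -> lo=[48] (size 1, max 48) hi=[] (size 0) -> median=48
Step 2: insert 37 -> lo=[37] (size 1, max 37) hi=[48] (size 1, min 48) -> median=42.5
Step 3: insert 41 -> lo=[37, 41] (size 2, max 41) hi=[48] (size 1, min 48) -> median=41
Step 4: insert 27 -> lo=[27, 37] (size 2, max 37) hi=[41, 48] (size 2, min 41) -> median=39
Step 5: insert 9 -> lo=[9, 27, 37] (size 3, max 37) hi=[41, 48] (size 2, min 41) -> median=37
Step 6: insert 50 -> lo=[9, 27, 37] (size 3, max 37) hi=[41, 48, 50] (size 3, min 41) -> median=39
Step 7: insert 7 -> lo=[7, 9, 27, 37] (size 4, max 37) hi=[41, 48, 50] (size 3, min 41) -> median=37
Step 8: insert 44 -> lo=[7, 9, 27, 37] (size 4, max 37) hi=[41, 44, 48, 50] (size 4, min 41) -> median=39
Step 9: insert 38 -> lo=[7, 9, 27, 37, 38] (size 5, max 38) hi=[41, 44, 48, 50] (size 4, min 41) -> median=38
Step 10: insert 6 -> lo=[6, 7, 9, 27, 37] (size 5, max 37) hi=[38, 41, 44, 48, 50] (size 5, min 38) -> median=37.5
Step 11: insert 22 -> lo=[6, 7, 9, 22, 27, 37] (size 6, max 37) hi=[38, 41, 44, 48, 50] (size 5, min 38) -> median=37
Step 12: insert 20 -> lo=[6, 7, 9, 20, 22, 27] (size 6, max 27) hi=[37, 38, 41, 44, 48, 50] (size 6, min 37) -> median=32

Answer: 48 42.5 41 39 37 39 37 39 38 37.5 37 32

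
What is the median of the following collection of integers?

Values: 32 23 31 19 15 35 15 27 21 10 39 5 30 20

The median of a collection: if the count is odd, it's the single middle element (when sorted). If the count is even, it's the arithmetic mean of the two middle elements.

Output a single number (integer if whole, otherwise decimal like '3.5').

Answer: 22

Derivation:
Step 1: insert 32 -> lo=[32] (size 1, max 32) hi=[] (size 0) -> median=32
Step 2: insert 23 -> lo=[23] (size 1, max 23) hi=[32] (size 1, min 32) -> median=27.5
Step 3: insert 31 -> lo=[23, 31] (size 2, max 31) hi=[32] (size 1, min 32) -> median=31
Step 4: insert 19 -> lo=[19, 23] (size 2, max 23) hi=[31, 32] (size 2, min 31) -> median=27
Step 5: insert 15 -> lo=[15, 19, 23] (size 3, max 23) hi=[31, 32] (size 2, min 31) -> median=23
Step 6: insert 35 -> lo=[15, 19, 23] (size 3, max 23) hi=[31, 32, 35] (size 3, min 31) -> median=27
Step 7: insert 15 -> lo=[15, 15, 19, 23] (size 4, max 23) hi=[31, 32, 35] (size 3, min 31) -> median=23
Step 8: insert 27 -> lo=[15, 15, 19, 23] (size 4, max 23) hi=[27, 31, 32, 35] (size 4, min 27) -> median=25
Step 9: insert 21 -> lo=[15, 15, 19, 21, 23] (size 5, max 23) hi=[27, 31, 32, 35] (size 4, min 27) -> median=23
Step 10: insert 10 -> lo=[10, 15, 15, 19, 21] (size 5, max 21) hi=[23, 27, 31, 32, 35] (size 5, min 23) -> median=22
Step 11: insert 39 -> lo=[10, 15, 15, 19, 21, 23] (size 6, max 23) hi=[27, 31, 32, 35, 39] (size 5, min 27) -> median=23
Step 12: insert 5 -> lo=[5, 10, 15, 15, 19, 21] (size 6, max 21) hi=[23, 27, 31, 32, 35, 39] (size 6, min 23) -> median=22
Step 13: insert 30 -> lo=[5, 10, 15, 15, 19, 21, 23] (size 7, max 23) hi=[27, 30, 31, 32, 35, 39] (size 6, min 27) -> median=23
Step 14: insert 20 -> lo=[5, 10, 15, 15, 19, 20, 21] (size 7, max 21) hi=[23, 27, 30, 31, 32, 35, 39] (size 7, min 23) -> median=22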